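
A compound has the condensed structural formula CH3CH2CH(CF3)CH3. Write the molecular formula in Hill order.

C5H9F3

Element totals:
  C: 5
  H: 9
  F: 3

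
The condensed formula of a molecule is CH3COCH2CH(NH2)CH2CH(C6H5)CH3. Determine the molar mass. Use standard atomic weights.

Element totals:
  C: 13
  H: 19
  N: 1
  O: 1
Molecular formula: C13H19NO.
  M = 13(12.011) + 19(1.008) + 14.007 + 15.999
    = 156.143 + 19.152 + 14.007 + 15.999 = 205.301

205.30 g/mol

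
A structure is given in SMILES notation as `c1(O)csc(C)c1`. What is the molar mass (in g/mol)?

Atom tally by fragment:
  thiophene ring core → C:4 H:4 S:1
  (− 2 ring H displaced by substituents)
  + OH → O:1 H:1
  + CH3 → C:1 H:3
Element totals:
  C: 5
  H: 6
  O: 1
  S: 1
Molecular formula: C5H6OS.
  M = 5(12.011) + 6(1.008) + 15.999 + 32.06
    = 60.055 + 6.048 + 15.999 + 32.060 = 114.162

114.16 g/mol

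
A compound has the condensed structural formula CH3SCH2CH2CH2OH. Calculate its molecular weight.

Atom tally by fragment:
  CH3SCH2 → C:2 H:5 S:1
  CH2 → C:1 H:2
  CH2OH → C:1 H:3 O:1
Element totals:
  C: 4
  H: 10
  O: 1
  S: 1
Molecular formula: C4H10OS.
  M = 4(12.011) + 10(1.008) + 15.999 + 32.06
    = 48.044 + 10.080 + 15.999 + 32.060 = 106.183

106.18 g/mol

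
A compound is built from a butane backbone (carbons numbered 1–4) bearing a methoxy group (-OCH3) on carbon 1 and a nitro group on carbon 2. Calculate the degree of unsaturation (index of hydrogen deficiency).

1

Atom tally by fragment:
  CH3OCH2 → C:2 H:5 O:1
  CH(NO2) → C:1 H:1 N:1 O:2
  CH2 → C:1 H:2
  CH3 → C:1 H:3
Element totals:
  C: 5
  H: 11
  N: 1
  O: 3
Molecular formula: C5H11NO3.
DoU = (2C + 2 + N − H − X) / 2 = (2·5 + 2 + 1 − 11 − 0) / 2 = 1.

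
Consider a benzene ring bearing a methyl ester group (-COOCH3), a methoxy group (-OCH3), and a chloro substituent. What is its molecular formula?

C9H9ClO3

Atom tally by fragment:
  benzene ring core → C:6 H:6
  (− 3 ring H displaced by substituents)
  + COOCH3 → C:2 H:3 O:2
  + OCH3 → C:1 H:3 O:1
  + Cl → Cl:1
Element totals:
  C: 9
  H: 9
  Cl: 1
  O: 3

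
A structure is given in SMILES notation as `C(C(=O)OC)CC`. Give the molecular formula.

C5H10O2

Atom tally by fragment:
  CH3OOCCH2 → C:3 H:5 O:2
  CH2 → C:1 H:2
  CH3 → C:1 H:3
Element totals:
  C: 5
  H: 10
  O: 2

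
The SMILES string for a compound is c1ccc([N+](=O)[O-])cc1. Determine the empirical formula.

Atom tally by fragment:
  benzene ring core → C:6 H:6
  (− 1 ring H displaced by substituents)
  + NO2 → N:1 O:2
Element totals:
  C: 6
  H: 5
  N: 1
  O: 2
Molecular formula: C6H5NO2.
gcd of subscripts (6, 5, 1, 2) = 1, so the empirical formula equals the molecular formula.

C6H5NO2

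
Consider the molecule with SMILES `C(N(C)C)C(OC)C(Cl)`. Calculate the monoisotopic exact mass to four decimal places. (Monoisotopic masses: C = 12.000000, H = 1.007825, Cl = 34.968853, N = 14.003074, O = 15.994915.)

Atom tally by fragment:
  (CH3)2NCH2 → C:3 H:8 N:1
  CH(OCH3) → C:2 H:4 O:1
  CH2Cl → C:1 H:2 Cl:1
Element totals:
  C: 6
  H: 14
  Cl: 1
  N: 1
  O: 1
Molecular formula: C6H14ClNO.
  M = 6(12.0) + 14(1.007825) + 34.968853 + 14.003074 + 15.994915
    = 72.000000 + 14.109550 + 34.968853 + 14.003074 + 15.994915 = 151.076392

151.0764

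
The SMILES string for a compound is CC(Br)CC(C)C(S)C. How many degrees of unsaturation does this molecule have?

0

Atom tally by fragment:
  CH3 → C:1 H:3
  CH(Br) → C:1 H:1 Br:1
  CH2 → C:1 H:2
  CH(CH3) → C:2 H:4
  CH(SH) → C:1 H:2 S:1
  CH3 → C:1 H:3
Element totals:
  C: 7
  H: 15
  Br: 1
  S: 1
Molecular formula: C7H15BrS.
DoU = (2C + 2 + N − H − X) / 2 = (2·7 + 2 + 0 − 15 − 1) / 2 = 0.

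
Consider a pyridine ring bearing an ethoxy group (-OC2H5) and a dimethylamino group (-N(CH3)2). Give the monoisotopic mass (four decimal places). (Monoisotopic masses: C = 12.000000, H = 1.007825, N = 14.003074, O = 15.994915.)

166.1106

Atom tally by fragment:
  pyridine ring core → C:5 H:5 N:1
  (− 2 ring H displaced by substituents)
  + OC2H5 → C:2 H:5 O:1
  + N(CH3)2 → N:1 C:2 H:6
Element totals:
  C: 9
  H: 14
  N: 2
  O: 1
Molecular formula: C9H14N2O.
  M = 9(12.0) + 14(1.007825) + 2(14.003074) + 15.994915
    = 108.000000 + 14.109550 + 28.006148 + 15.994915 = 166.110613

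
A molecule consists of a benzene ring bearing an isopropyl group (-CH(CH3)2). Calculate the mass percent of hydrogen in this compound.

10.06%

Atom tally by fragment:
  benzene ring core → C:6 H:6
  (− 1 ring H displaced by substituents)
  + CH(CH3)2 → C:3 H:7
Element totals:
  C: 9
  H: 12
Molecular formula: C9H12.
Molar mass = 120.195 g/mol.
Mass from H: 12 × 1.008 = 12.096 g/mol.
%H = 12.096 / 120.195 × 100 = 10.06%.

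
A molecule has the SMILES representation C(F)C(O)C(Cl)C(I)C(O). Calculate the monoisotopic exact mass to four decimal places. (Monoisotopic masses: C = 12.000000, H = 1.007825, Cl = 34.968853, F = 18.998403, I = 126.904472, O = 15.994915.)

281.9320

Atom tally by fragment:
  FCH2 → C:1 H:2 F:1
  CH(OH) → C:1 H:2 O:1
  CH(Cl) → C:1 H:1 Cl:1
  CH(I) → C:1 H:1 I:1
  CH2OH → C:1 H:3 O:1
Element totals:
  C: 5
  H: 9
  Cl: 1
  F: 1
  I: 1
  O: 2
Molecular formula: C5H9ClFIO2.
  M = 5(12.0) + 9(1.007825) + 34.968853 + 18.998403 + 126.904472 + 2(15.994915)
    = 60.000000 + 9.070425 + 34.968853 + 18.998403 + 126.904472 + 31.989830 = 281.931983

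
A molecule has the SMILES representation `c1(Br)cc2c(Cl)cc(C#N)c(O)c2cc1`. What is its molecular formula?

Atom tally by fragment:
  naphthalene ring system core → C:10 H:8
  (− 4 ring H displaced by substituents)
  + Br → Br:1
  + Cl → Cl:1
  + CN → C:1 N:1
  + OH → O:1 H:1
Element totals:
  C: 11
  H: 5
  Br: 1
  Cl: 1
  N: 1
  O: 1

C11H5BrClNO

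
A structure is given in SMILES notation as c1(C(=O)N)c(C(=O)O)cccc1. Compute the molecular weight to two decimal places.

Atom tally by fragment:
  benzene ring core → C:6 H:6
  (− 2 ring H displaced by substituents)
  + CONH2 → C:1 H:2 O:1 N:1
  + COOH → C:1 H:1 O:2
Element totals:
  C: 8
  H: 7
  N: 1
  O: 3
Molecular formula: C8H7NO3.
  M = 8(12.011) + 7(1.008) + 14.007 + 3(15.999)
    = 96.088 + 7.056 + 14.007 + 47.997 = 165.148

165.15 g/mol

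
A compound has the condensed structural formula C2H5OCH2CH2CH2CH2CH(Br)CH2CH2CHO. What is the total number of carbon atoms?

Atom tally by fragment:
  C2H5OCH2 → C:3 H:7 O:1
  CH2 → C:1 H:2
  CH2 → C:1 H:2
  CH2 → C:1 H:2
  CH(Br) → C:1 H:1 Br:1
  CH2 → C:1 H:2
  CH2CHO → C:2 H:3 O:1
Element totals:
  C: 10
  H: 19
  Br: 1
  O: 2

10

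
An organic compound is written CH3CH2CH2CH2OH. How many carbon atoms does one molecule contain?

4

Element totals:
  C: 4
  H: 10
  O: 1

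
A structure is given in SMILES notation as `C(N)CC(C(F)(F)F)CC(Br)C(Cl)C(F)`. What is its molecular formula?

C8H13BrClF4N

Atom tally by fragment:
  H2NCH2 → C:1 H:4 N:1
  CH2 → C:1 H:2
  CH(CF3) → C:2 H:1 F:3
  CH2 → C:1 H:2
  CH(Br) → C:1 H:1 Br:1
  CH(Cl) → C:1 H:1 Cl:1
  CH2F → C:1 H:2 F:1
Element totals:
  C: 8
  H: 13
  Br: 1
  Cl: 1
  F: 4
  N: 1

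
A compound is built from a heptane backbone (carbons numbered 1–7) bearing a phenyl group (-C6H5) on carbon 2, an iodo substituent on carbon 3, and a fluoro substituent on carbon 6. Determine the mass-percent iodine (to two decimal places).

Atom tally by fragment:
  CH3 → C:1 H:3
  CH(C6H5) → C:7 H:6
  CH(I) → C:1 H:1 I:1
  CH2 → C:1 H:2
  CH2 → C:1 H:2
  CH(F) → C:1 H:1 F:1
  CH3 → C:1 H:3
Element totals:
  C: 13
  H: 18
  F: 1
  I: 1
Molecular formula: C13H18FI.
Molar mass = 320.189 g/mol.
Mass from I: 1 × 126.904 = 126.904 g/mol.
%I = 126.904 / 320.189 × 100 = 39.63%.

39.63%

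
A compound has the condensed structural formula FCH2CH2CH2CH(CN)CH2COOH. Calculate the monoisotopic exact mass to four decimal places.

159.0696

Atom tally by fragment:
  FCH2 → C:1 H:2 F:1
  CH2 → C:1 H:2
  CH2 → C:1 H:2
  CH(CN) → C:2 H:1 N:1
  CH2COOH → C:2 H:3 O:2
Element totals:
  C: 7
  H: 10
  F: 1
  N: 1
  O: 2
Molecular formula: C7H10FNO2.
  M = 7(12.0) + 10(1.007825) + 18.998403 + 14.003074 + 2(15.994915)
    = 84.000000 + 10.078250 + 18.998403 + 14.003074 + 31.989830 = 159.069557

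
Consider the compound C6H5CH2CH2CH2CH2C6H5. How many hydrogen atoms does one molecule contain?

18

Element totals:
  C: 16
  H: 18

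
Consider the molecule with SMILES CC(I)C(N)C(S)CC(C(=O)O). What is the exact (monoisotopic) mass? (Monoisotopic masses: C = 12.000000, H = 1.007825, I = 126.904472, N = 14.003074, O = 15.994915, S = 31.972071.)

302.9790

Atom tally by fragment:
  CH3 → C:1 H:3
  CH(I) → C:1 H:1 I:1
  CH(NH2) → C:1 H:3 N:1
  CH(SH) → C:1 H:2 S:1
  CH2 → C:1 H:2
  CH2COOH → C:2 H:3 O:2
Element totals:
  C: 7
  H: 14
  I: 1
  N: 1
  O: 2
  S: 1
Molecular formula: C7H14INO2S.
  M = 7(12.0) + 14(1.007825) + 126.904472 + 14.003074 + 2(15.994915) + 31.972071
    = 84.000000 + 14.109550 + 126.904472 + 14.003074 + 31.989830 + 31.972071 = 302.978997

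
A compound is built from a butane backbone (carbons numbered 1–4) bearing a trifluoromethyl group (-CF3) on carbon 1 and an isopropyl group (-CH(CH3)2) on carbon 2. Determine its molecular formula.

Atom tally by fragment:
  F3CCH2 → C:2 H:2 F:3
  CH(CH(CH3)2) → C:4 H:8
  CH2 → C:1 H:2
  CH3 → C:1 H:3
Element totals:
  C: 8
  H: 15
  F: 3

C8H15F3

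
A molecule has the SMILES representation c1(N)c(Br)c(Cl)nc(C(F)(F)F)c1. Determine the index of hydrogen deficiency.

Atom tally by fragment:
  pyridine ring core → C:5 H:5 N:1
  (− 4 ring H displaced by substituents)
  + NH2 → N:1 H:2
  + Br → Br:1
  + Cl → Cl:1
  + CF3 → C:1 F:3
Element totals:
  C: 6
  H: 3
  Br: 1
  Cl: 1
  F: 3
  N: 2
Molecular formula: C6H3BrClF3N2.
DoU = (2C + 2 + N − H − X) / 2 = (2·6 + 2 + 2 − 3 − 5) / 2 = 4.

4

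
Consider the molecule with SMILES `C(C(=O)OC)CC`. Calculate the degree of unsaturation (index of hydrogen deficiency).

1

Atom tally by fragment:
  CH3OOCCH2 → C:3 H:5 O:2
  CH2 → C:1 H:2
  CH3 → C:1 H:3
Element totals:
  C: 5
  H: 10
  O: 2
Molecular formula: C5H10O2.
DoU = (2C + 2 + N − H − X) / 2 = (2·5 + 2 + 0 − 10 − 0) / 2 = 1.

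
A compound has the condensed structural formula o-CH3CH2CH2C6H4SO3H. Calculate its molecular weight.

Atom tally by fragment:
  benzene ring core → C:6 H:6
  (− 2 ring H displaced by substituents)
  + CH2CH2CH3 → C:3 H:7
  + SO3H → S:1 O:3 H:1
Element totals:
  C: 9
  H: 12
  O: 3
  S: 1
Molecular formula: C9H12O3S.
  M = 9(12.011) + 12(1.008) + 3(15.999) + 32.06
    = 108.099 + 12.096 + 47.997 + 32.060 = 200.252

200.25 g/mol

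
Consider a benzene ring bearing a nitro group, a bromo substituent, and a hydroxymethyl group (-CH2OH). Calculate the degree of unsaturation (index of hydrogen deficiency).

5

Atom tally by fragment:
  benzene ring core → C:6 H:6
  (− 3 ring H displaced by substituents)
  + NO2 → N:1 O:2
  + Br → Br:1
  + CH2OH → C:1 H:3 O:1
Element totals:
  C: 7
  H: 6
  Br: 1
  N: 1
  O: 3
Molecular formula: C7H6BrNO3.
DoU = (2C + 2 + N − H − X) / 2 = (2·7 + 2 + 1 − 6 − 1) / 2 = 5.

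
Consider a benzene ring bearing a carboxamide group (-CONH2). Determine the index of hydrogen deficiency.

5

Atom tally by fragment:
  benzene ring core → C:6 H:6
  (− 1 ring H displaced by substituents)
  + CONH2 → C:1 H:2 O:1 N:1
Element totals:
  C: 7
  H: 7
  N: 1
  O: 1
Molecular formula: C7H7NO.
DoU = (2C + 2 + N − H − X) / 2 = (2·7 + 2 + 1 − 7 − 0) / 2 = 5.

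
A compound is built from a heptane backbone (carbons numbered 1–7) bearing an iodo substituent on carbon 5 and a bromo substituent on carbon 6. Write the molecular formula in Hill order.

Atom tally by fragment:
  CH3 → C:1 H:3
  CH2 → C:1 H:2
  CH2 → C:1 H:2
  CH2 → C:1 H:2
  CH(I) → C:1 H:1 I:1
  CH(Br) → C:1 H:1 Br:1
  CH3 → C:1 H:3
Element totals:
  C: 7
  H: 14
  Br: 1
  I: 1

C7H14BrI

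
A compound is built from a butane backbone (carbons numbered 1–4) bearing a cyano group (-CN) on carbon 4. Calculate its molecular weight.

83.13 g/mol

Atom tally by fragment:
  CH3 → C:1 H:3
  CH2 → C:1 H:2
  CH2 → C:1 H:2
  CH2CN → C:2 H:2 N:1
Element totals:
  C: 5
  H: 9
  N: 1
Molecular formula: C5H9N.
  M = 5(12.011) + 9(1.008) + 14.007
    = 60.055 + 9.072 + 14.007 = 83.134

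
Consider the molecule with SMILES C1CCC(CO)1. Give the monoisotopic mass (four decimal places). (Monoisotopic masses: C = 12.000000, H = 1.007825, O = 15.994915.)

86.0732

Atom tally by fragment:
  cyclobutane ring core → C:4 H:8
  (− 1 ring H displaced by substituents)
  + CH2OH → C:1 H:3 O:1
Element totals:
  C: 5
  H: 10
  O: 1
Molecular formula: C5H10O.
  M = 5(12.0) + 10(1.007825) + 15.994915
    = 60.000000 + 10.078250 + 15.994915 = 86.073165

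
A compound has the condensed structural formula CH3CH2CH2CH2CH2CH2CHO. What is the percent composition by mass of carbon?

Element totals:
  C: 7
  H: 14
  O: 1
Molecular formula: C7H14O.
Molar mass = 114.188 g/mol.
Mass from C: 7 × 12.011 = 84.077 g/mol.
%C = 84.077 / 114.188 × 100 = 73.63%.

73.63%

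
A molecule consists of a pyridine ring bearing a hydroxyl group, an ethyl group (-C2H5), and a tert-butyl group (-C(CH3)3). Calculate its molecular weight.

179.26 g/mol

Atom tally by fragment:
  pyridine ring core → C:5 H:5 N:1
  (− 3 ring H displaced by substituents)
  + OH → O:1 H:1
  + C2H5 → C:2 H:5
  + C(CH3)3 → C:4 H:9
Element totals:
  C: 11
  H: 17
  N: 1
  O: 1
Molecular formula: C11H17NO.
  M = 11(12.011) + 17(1.008) + 14.007 + 15.999
    = 132.121 + 17.136 + 14.007 + 15.999 = 179.263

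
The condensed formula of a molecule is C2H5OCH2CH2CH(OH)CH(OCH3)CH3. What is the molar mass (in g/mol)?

162.23 g/mol

Atom tally by fragment:
  C2H5OCH2 → C:3 H:7 O:1
  CH2 → C:1 H:2
  CH(OH) → C:1 H:2 O:1
  CH(OCH3) → C:2 H:4 O:1
  CH3 → C:1 H:3
Element totals:
  C: 8
  H: 18
  O: 3
Molecular formula: C8H18O3.
  M = 8(12.011) + 18(1.008) + 3(15.999)
    = 96.088 + 18.144 + 47.997 = 162.229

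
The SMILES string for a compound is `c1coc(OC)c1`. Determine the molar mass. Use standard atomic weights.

Atom tally by fragment:
  furan ring core → C:4 H:4 O:1
  (− 1 ring H displaced by substituents)
  + OCH3 → C:1 H:3 O:1
Element totals:
  C: 5
  H: 6
  O: 2
Molecular formula: C5H6O2.
  M = 5(12.011) + 6(1.008) + 2(15.999)
    = 60.055 + 6.048 + 31.998 = 98.101

98.10 g/mol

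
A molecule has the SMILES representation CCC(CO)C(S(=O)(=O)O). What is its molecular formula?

Atom tally by fragment:
  CH3 → C:1 H:3
  CH2 → C:1 H:2
  CH(CH2OH) → C:2 H:4 O:1
  CH2SO3H → C:1 H:3 S:1 O:3
Element totals:
  C: 5
  H: 12
  O: 4
  S: 1

C5H12O4S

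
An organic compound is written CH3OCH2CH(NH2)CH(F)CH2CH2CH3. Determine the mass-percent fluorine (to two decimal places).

12.73%

Element totals:
  C: 7
  H: 16
  F: 1
  N: 1
  O: 1
Molecular formula: C7H16FNO.
Molar mass = 149.209 g/mol.
Mass from F: 1 × 18.998 = 18.998 g/mol.
%F = 18.998 / 149.209 × 100 = 12.73%.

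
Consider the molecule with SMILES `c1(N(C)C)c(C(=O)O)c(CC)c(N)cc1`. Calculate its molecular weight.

208.26 g/mol

Atom tally by fragment:
  benzene ring core → C:6 H:6
  (− 4 ring H displaced by substituents)
  + N(CH3)2 → N:1 C:2 H:6
  + COOH → C:1 H:1 O:2
  + C2H5 → C:2 H:5
  + NH2 → N:1 H:2
Element totals:
  C: 11
  H: 16
  N: 2
  O: 2
Molecular formula: C11H16N2O2.
  M = 11(12.011) + 16(1.008) + 2(14.007) + 2(15.999)
    = 132.121 + 16.128 + 28.014 + 31.998 = 208.261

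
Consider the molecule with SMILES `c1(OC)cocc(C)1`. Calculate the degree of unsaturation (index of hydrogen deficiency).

3

Atom tally by fragment:
  furan ring core → C:4 H:4 O:1
  (− 2 ring H displaced by substituents)
  + OCH3 → C:1 H:3 O:1
  + CH3 → C:1 H:3
Element totals:
  C: 6
  H: 8
  O: 2
Molecular formula: C6H8O2.
DoU = (2C + 2 + N − H − X) / 2 = (2·6 + 2 + 0 − 8 − 0) / 2 = 3.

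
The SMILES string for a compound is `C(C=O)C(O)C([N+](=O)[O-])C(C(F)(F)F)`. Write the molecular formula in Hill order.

C6H8F3NO4

Atom tally by fragment:
  OHCCH2 → C:2 H:3 O:1
  CH(OH) → C:1 H:2 O:1
  CH(NO2) → C:1 H:1 N:1 O:2
  CH2CF3 → C:2 H:2 F:3
Element totals:
  C: 6
  H: 8
  F: 3
  N: 1
  O: 4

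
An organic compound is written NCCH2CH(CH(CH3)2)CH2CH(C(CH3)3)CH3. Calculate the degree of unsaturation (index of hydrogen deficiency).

Atom tally by fragment:
  NCCH2 → C:2 H:2 N:1
  CH(CH(CH3)2) → C:4 H:8
  CH2 → C:1 H:2
  CH(C(CH3)3) → C:5 H:10
  CH3 → C:1 H:3
Element totals:
  C: 13
  H: 25
  N: 1
Molecular formula: C13H25N.
DoU = (2C + 2 + N − H − X) / 2 = (2·13 + 2 + 1 − 25 − 0) / 2 = 2.

2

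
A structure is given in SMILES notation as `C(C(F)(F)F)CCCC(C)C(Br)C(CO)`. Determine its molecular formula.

Atom tally by fragment:
  F3CCH2 → C:2 H:2 F:3
  CH2 → C:1 H:2
  CH2 → C:1 H:2
  CH2 → C:1 H:2
  CH(CH3) → C:2 H:4
  CH(Br) → C:1 H:1 Br:1
  CH2CH2OH → C:2 H:5 O:1
Element totals:
  C: 10
  H: 18
  Br: 1
  F: 3
  O: 1

C10H18BrF3O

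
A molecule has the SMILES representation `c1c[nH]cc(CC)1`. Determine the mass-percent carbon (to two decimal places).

75.74%

Atom tally by fragment:
  pyrrole ring core → C:4 H:5 N:1
  (− 1 ring H displaced by substituents)
  + C2H5 → C:2 H:5
Element totals:
  C: 6
  H: 9
  N: 1
Molecular formula: C6H9N.
Molar mass = 95.145 g/mol.
Mass from C: 6 × 12.011 = 72.066 g/mol.
%C = 72.066 / 95.145 × 100 = 75.74%.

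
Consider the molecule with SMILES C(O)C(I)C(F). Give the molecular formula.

Atom tally by fragment:
  HOCH2 → C:1 H:3 O:1
  CH(I) → C:1 H:1 I:1
  CH2F → C:1 H:2 F:1
Element totals:
  C: 3
  H: 6
  F: 1
  I: 1
  O: 1

C3H6FIO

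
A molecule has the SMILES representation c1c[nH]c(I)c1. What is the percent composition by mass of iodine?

Atom tally by fragment:
  pyrrole ring core → C:4 H:5 N:1
  (− 1 ring H displaced by substituents)
  + I → I:1
Element totals:
  C: 4
  H: 4
  I: 1
  N: 1
Molecular formula: C4H4IN.
Molar mass = 192.987 g/mol.
Mass from I: 1 × 126.904 = 126.904 g/mol.
%I = 126.904 / 192.987 × 100 = 65.76%.

65.76%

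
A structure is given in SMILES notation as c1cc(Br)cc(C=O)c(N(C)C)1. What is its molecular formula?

C9H10BrNO

Atom tally by fragment:
  benzene ring core → C:6 H:6
  (− 3 ring H displaced by substituents)
  + Br → Br:1
  + CHO → C:1 H:1 O:1
  + N(CH3)2 → N:1 C:2 H:6
Element totals:
  C: 9
  H: 10
  Br: 1
  N: 1
  O: 1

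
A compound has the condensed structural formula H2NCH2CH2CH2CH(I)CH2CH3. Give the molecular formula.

C6H14IN

Element totals:
  C: 6
  H: 14
  I: 1
  N: 1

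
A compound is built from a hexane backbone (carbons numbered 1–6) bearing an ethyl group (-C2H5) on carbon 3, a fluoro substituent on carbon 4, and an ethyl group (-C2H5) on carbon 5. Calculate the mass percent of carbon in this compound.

Atom tally by fragment:
  CH3 → C:1 H:3
  CH2 → C:1 H:2
  CH(C2H5) → C:3 H:6
  CH(F) → C:1 H:1 F:1
  CH(C2H5) → C:3 H:6
  CH3 → C:1 H:3
Element totals:
  C: 10
  H: 21
  F: 1
Molecular formula: C10H21F.
Molar mass = 160.276 g/mol.
Mass from C: 10 × 12.011 = 120.110 g/mol.
%C = 120.110 / 160.276 × 100 = 74.94%.

74.94%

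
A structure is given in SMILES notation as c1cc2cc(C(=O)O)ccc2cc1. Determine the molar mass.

Atom tally by fragment:
  naphthalene ring system core → C:10 H:8
  (− 1 ring H displaced by substituents)
  + COOH → C:1 H:1 O:2
Element totals:
  C: 11
  H: 8
  O: 2
Molecular formula: C11H8O2.
  M = 11(12.011) + 8(1.008) + 2(15.999)
    = 132.121 + 8.064 + 31.998 = 172.183

172.18 g/mol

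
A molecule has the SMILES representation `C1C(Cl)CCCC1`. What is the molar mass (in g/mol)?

Atom tally by fragment:
  cyclohexane ring core → C:6 H:12
  (− 1 ring H displaced by substituents)
  + Cl → Cl:1
Element totals:
  C: 6
  H: 11
  Cl: 1
Molecular formula: C6H11Cl.
  M = 6(12.011) + 11(1.008) + 35.45
    = 72.066 + 11.088 + 35.450 = 118.604

118.60 g/mol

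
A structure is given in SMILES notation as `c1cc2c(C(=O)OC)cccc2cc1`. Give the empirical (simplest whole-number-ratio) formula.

Atom tally by fragment:
  naphthalene ring system core → C:10 H:8
  (− 1 ring H displaced by substituents)
  + COOCH3 → C:2 H:3 O:2
Element totals:
  C: 12
  H: 10
  O: 2
Molecular formula: C12H10O2.
gcd of subscripts = 2; dividing each by 2:
  C: 12/2 = 6
  H: 10/2 = 5
  O: 2/2 = 1

C6H5O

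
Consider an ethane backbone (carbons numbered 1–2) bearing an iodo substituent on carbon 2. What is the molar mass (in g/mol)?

Atom tally by fragment:
  CH3 → C:1 H:3
  CH2I → C:1 H:2 I:1
Element totals:
  C: 2
  H: 5
  I: 1
Molecular formula: C2H5I.
  M = 2(12.011) + 5(1.008) + 126.904
    = 24.022 + 5.040 + 126.904 = 155.966

155.97 g/mol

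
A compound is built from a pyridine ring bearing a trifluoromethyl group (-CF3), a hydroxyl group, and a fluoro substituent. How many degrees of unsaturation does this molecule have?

4

Atom tally by fragment:
  pyridine ring core → C:5 H:5 N:1
  (− 3 ring H displaced by substituents)
  + CF3 → C:1 F:3
  + OH → O:1 H:1
  + F → F:1
Element totals:
  C: 6
  H: 3
  F: 4
  N: 1
  O: 1
Molecular formula: C6H3F4NO.
DoU = (2C + 2 + N − H − X) / 2 = (2·6 + 2 + 1 − 3 − 4) / 2 = 4.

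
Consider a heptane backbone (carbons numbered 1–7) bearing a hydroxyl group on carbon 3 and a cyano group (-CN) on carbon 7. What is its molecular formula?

Atom tally by fragment:
  CH3 → C:1 H:3
  CH2 → C:1 H:2
  CH(OH) → C:1 H:2 O:1
  CH2 → C:1 H:2
  CH2 → C:1 H:2
  CH2 → C:1 H:2
  CH2CN → C:2 H:2 N:1
Element totals:
  C: 8
  H: 15
  N: 1
  O: 1

C8H15NO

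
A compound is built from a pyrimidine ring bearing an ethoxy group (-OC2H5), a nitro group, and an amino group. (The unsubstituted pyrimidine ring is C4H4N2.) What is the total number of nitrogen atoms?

4

Atom tally by fragment:
  pyrimidine ring core → C:4 H:4 N:2
  (− 3 ring H displaced by substituents)
  + OC2H5 → C:2 H:5 O:1
  + NO2 → N:1 O:2
  + NH2 → N:1 H:2
Element totals:
  C: 6
  H: 8
  N: 4
  O: 3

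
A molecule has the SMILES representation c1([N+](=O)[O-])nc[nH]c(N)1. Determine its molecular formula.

Atom tally by fragment:
  imidazole ring core → C:3 H:4 N:2
  (− 2 ring H displaced by substituents)
  + NO2 → N:1 O:2
  + NH2 → N:1 H:2
Element totals:
  C: 3
  H: 4
  N: 4
  O: 2

C3H4N4O2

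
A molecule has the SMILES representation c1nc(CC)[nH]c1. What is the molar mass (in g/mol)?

Atom tally by fragment:
  imidazole ring core → C:3 H:4 N:2
  (− 1 ring H displaced by substituents)
  + C2H5 → C:2 H:5
Element totals:
  C: 5
  H: 8
  N: 2
Molecular formula: C5H8N2.
  M = 5(12.011) + 8(1.008) + 2(14.007)
    = 60.055 + 8.064 + 28.014 = 96.133

96.13 g/mol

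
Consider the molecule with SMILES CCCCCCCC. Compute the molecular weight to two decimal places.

114.23 g/mol

Atom tally by fragment:
  CH3 → C:1 H:3
  CH2 → C:1 H:2
  CH2 → C:1 H:2
  CH2 → C:1 H:2
  CH2 → C:1 H:2
  CH2 → C:1 H:2
  CH2 → C:1 H:2
  CH3 → C:1 H:3
Element totals:
  C: 8
  H: 18
Molecular formula: C8H18.
  M = 8(12.011) + 18(1.008)
    = 96.088 + 18.144 = 114.232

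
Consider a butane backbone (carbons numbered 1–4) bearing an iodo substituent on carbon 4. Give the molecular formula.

Atom tally by fragment:
  CH3 → C:1 H:3
  CH2 → C:1 H:2
  CH2 → C:1 H:2
  CH2I → C:1 H:2 I:1
Element totals:
  C: 4
  H: 9
  I: 1

C4H9I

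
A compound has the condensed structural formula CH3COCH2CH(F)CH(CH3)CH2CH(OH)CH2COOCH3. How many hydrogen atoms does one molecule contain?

19

Atom tally by fragment:
  CH3COCH2 → C:3 H:5 O:1
  CH(F) → C:1 H:1 F:1
  CH(CH3) → C:2 H:4
  CH2 → C:1 H:2
  CH(OH) → C:1 H:2 O:1
  CH2COOCH3 → C:3 H:5 O:2
Element totals:
  C: 11
  H: 19
  F: 1
  O: 4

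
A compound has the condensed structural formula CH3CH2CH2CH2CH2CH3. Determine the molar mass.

Atom tally by fragment:
  CH3 → C:1 H:3
  CH2 → C:1 H:2
  CH2 → C:1 H:2
  CH2 → C:1 H:2
  CH2 → C:1 H:2
  CH3 → C:1 H:3
Element totals:
  C: 6
  H: 14
Molecular formula: C6H14.
  M = 6(12.011) + 14(1.008)
    = 72.066 + 14.112 = 86.178

86.18 g/mol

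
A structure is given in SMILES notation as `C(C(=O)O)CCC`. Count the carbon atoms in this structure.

Atom tally by fragment:
  HOOCCH2 → C:2 H:3 O:2
  CH2 → C:1 H:2
  CH2 → C:1 H:2
  CH3 → C:1 H:3
Element totals:
  C: 5
  H: 10
  O: 2

5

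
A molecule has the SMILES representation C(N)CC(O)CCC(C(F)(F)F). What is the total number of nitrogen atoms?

1

Atom tally by fragment:
  H2NCH2 → C:1 H:4 N:1
  CH2 → C:1 H:2
  CH(OH) → C:1 H:2 O:1
  CH2 → C:1 H:2
  CH2 → C:1 H:2
  CH2CF3 → C:2 H:2 F:3
Element totals:
  C: 7
  H: 14
  F: 3
  N: 1
  O: 1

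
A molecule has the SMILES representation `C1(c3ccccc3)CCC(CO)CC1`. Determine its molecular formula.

C13H18O

Atom tally by fragment:
  cyclohexane ring core → C:6 H:12
  (− 2 ring H displaced by substituents)
  + C6H5 → C:6 H:5
  + CH2OH → C:1 H:3 O:1
Element totals:
  C: 13
  H: 18
  O: 1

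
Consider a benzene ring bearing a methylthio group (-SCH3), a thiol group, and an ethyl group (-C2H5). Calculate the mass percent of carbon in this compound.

58.65%

Atom tally by fragment:
  benzene ring core → C:6 H:6
  (− 3 ring H displaced by substituents)
  + SCH3 → C:1 H:3 S:1
  + SH → S:1 H:1
  + C2H5 → C:2 H:5
Element totals:
  C: 9
  H: 12
  S: 2
Molecular formula: C9H12S2.
Molar mass = 184.315 g/mol.
Mass from C: 9 × 12.011 = 108.099 g/mol.
%C = 108.099 / 184.315 × 100 = 58.65%.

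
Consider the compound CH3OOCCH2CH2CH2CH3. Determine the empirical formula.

Atom tally by fragment:
  CH3OOCCH2 → C:3 H:5 O:2
  CH2 → C:1 H:2
  CH2 → C:1 H:2
  CH3 → C:1 H:3
Element totals:
  C: 6
  H: 12
  O: 2
Molecular formula: C6H12O2.
gcd of subscripts = 2; dividing each by 2:
  C: 6/2 = 3
  H: 12/2 = 6
  O: 2/2 = 1

C3H6O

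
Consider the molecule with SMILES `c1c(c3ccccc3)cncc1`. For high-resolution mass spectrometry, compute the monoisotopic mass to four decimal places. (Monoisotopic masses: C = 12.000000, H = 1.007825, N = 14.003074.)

Atom tally by fragment:
  pyridine ring core → C:5 H:5 N:1
  (− 1 ring H displaced by substituents)
  + C6H5 → C:6 H:5
Element totals:
  C: 11
  H: 9
  N: 1
Molecular formula: C11H9N.
  M = 11(12.0) + 9(1.007825) + 14.003074
    = 132.000000 + 9.070425 + 14.003074 = 155.073499

155.0735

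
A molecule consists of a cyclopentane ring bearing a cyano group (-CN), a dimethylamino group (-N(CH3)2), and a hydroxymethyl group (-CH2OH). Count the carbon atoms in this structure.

9

Atom tally by fragment:
  cyclopentane ring core → C:5 H:10
  (− 3 ring H displaced by substituents)
  + CN → C:1 N:1
  + N(CH3)2 → N:1 C:2 H:6
  + CH2OH → C:1 H:3 O:1
Element totals:
  C: 9
  H: 16
  N: 2
  O: 1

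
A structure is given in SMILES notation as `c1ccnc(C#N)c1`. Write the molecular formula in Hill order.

Atom tally by fragment:
  pyridine ring core → C:5 H:5 N:1
  (− 1 ring H displaced by substituents)
  + CN → C:1 N:1
Element totals:
  C: 6
  H: 4
  N: 2

C6H4N2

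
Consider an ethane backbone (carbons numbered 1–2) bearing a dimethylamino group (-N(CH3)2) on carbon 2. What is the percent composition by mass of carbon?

Atom tally by fragment:
  CH3 → C:1 H:3
  CH2N(CH3)2 → C:3 H:8 N:1
Element totals:
  C: 4
  H: 11
  N: 1
Molecular formula: C4H11N.
Molar mass = 73.139 g/mol.
Mass from C: 4 × 12.011 = 48.044 g/mol.
%C = 48.044 / 73.139 × 100 = 65.69%.

65.69%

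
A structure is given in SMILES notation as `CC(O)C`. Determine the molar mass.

Atom tally by fragment:
  CH3 → C:1 H:3
  CH(OH) → C:1 H:2 O:1
  CH3 → C:1 H:3
Element totals:
  C: 3
  H: 8
  O: 1
Molecular formula: C3H8O.
  M = 3(12.011) + 8(1.008) + 15.999
    = 36.033 + 8.064 + 15.999 = 60.096

60.10 g/mol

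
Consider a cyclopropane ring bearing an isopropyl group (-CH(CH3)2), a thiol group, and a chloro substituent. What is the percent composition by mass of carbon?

47.83%

Atom tally by fragment:
  cyclopropane ring core → C:3 H:6
  (− 3 ring H displaced by substituents)
  + CH(CH3)2 → C:3 H:7
  + SH → S:1 H:1
  + Cl → Cl:1
Element totals:
  C: 6
  H: 11
  Cl: 1
  S: 1
Molecular formula: C6H11ClS.
Molar mass = 150.664 g/mol.
Mass from C: 6 × 12.011 = 72.066 g/mol.
%C = 72.066 / 150.664 × 100 = 47.83%.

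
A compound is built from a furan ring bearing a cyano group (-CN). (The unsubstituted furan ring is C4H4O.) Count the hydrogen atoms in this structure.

Atom tally by fragment:
  furan ring core → C:4 H:4 O:1
  (− 1 ring H displaced by substituents)
  + CN → C:1 N:1
Element totals:
  C: 5
  H: 3
  N: 1
  O: 1

3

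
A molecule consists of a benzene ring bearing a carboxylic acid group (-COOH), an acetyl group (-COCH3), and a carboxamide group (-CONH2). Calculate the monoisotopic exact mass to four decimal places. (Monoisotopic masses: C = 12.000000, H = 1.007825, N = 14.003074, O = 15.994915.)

207.0532

Atom tally by fragment:
  benzene ring core → C:6 H:6
  (− 3 ring H displaced by substituents)
  + COOH → C:1 H:1 O:2
  + COCH3 → C:2 H:3 O:1
  + CONH2 → C:1 H:2 O:1 N:1
Element totals:
  C: 10
  H: 9
  N: 1
  O: 4
Molecular formula: C10H9NO4.
  M = 10(12.0) + 9(1.007825) + 14.003074 + 4(15.994915)
    = 120.000000 + 9.070425 + 14.003074 + 63.979660 = 207.053159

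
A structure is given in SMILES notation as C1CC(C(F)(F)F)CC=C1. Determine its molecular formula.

C7H9F3

Atom tally by fragment:
  cyclohexene ring core → C:6 H:10
  (− 1 ring H displaced by substituents)
  + CF3 → C:1 F:3
Element totals:
  C: 7
  H: 9
  F: 3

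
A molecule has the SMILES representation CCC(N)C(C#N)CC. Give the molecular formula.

C7H14N2

Atom tally by fragment:
  CH3 → C:1 H:3
  CH2 → C:1 H:2
  CH(NH2) → C:1 H:3 N:1
  CH(CN) → C:2 H:1 N:1
  CH2 → C:1 H:2
  CH3 → C:1 H:3
Element totals:
  C: 7
  H: 14
  N: 2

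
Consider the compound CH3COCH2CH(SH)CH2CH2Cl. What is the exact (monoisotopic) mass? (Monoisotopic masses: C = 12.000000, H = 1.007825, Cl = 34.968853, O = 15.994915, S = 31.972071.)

166.0219

Atom tally by fragment:
  CH3COCH2 → C:3 H:5 O:1
  CH(SH) → C:1 H:2 S:1
  CH2 → C:1 H:2
  CH2Cl → C:1 H:2 Cl:1
Element totals:
  C: 6
  H: 11
  Cl: 1
  O: 1
  S: 1
Molecular formula: C6H11ClOS.
  M = 6(12.0) + 11(1.007825) + 34.968853 + 15.994915 + 31.972071
    = 72.000000 + 11.086075 + 34.968853 + 15.994915 + 31.972071 = 166.021914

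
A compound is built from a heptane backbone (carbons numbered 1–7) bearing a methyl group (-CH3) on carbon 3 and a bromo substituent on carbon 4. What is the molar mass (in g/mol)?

Atom tally by fragment:
  CH3 → C:1 H:3
  CH2 → C:1 H:2
  CH(CH3) → C:2 H:4
  CH(Br) → C:1 H:1 Br:1
  CH2 → C:1 H:2
  CH2 → C:1 H:2
  CH3 → C:1 H:3
Element totals:
  C: 8
  H: 17
  Br: 1
Molecular formula: C8H17Br.
  M = 8(12.011) + 17(1.008) + 79.904
    = 96.088 + 17.136 + 79.904 = 193.128

193.13 g/mol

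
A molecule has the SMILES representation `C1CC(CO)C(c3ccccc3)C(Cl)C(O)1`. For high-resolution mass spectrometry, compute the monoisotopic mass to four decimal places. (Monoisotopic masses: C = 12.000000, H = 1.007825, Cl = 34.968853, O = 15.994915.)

Atom tally by fragment:
  cyclohexane ring core → C:6 H:12
  (− 4 ring H displaced by substituents)
  + CH2OH → C:1 H:3 O:1
  + C6H5 → C:6 H:5
  + Cl → Cl:1
  + OH → O:1 H:1
Element totals:
  C: 13
  H: 17
  Cl: 1
  O: 2
Molecular formula: C13H17ClO2.
  M = 13(12.0) + 17(1.007825) + 34.968853 + 2(15.994915)
    = 156.000000 + 17.133025 + 34.968853 + 31.989830 = 240.091708

240.0917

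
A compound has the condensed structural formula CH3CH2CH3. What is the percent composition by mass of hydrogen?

18.29%

Atom tally by fragment:
  CH3 → C:1 H:3
  CH2 → C:1 H:2
  CH3 → C:1 H:3
Element totals:
  C: 3
  H: 8
Molecular formula: C3H8.
Molar mass = 44.097 g/mol.
Mass from H: 8 × 1.008 = 8.064 g/mol.
%H = 8.064 / 44.097 × 100 = 18.29%.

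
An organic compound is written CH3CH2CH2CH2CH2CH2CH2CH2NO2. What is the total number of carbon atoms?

8

Atom tally by fragment:
  CH3 → C:1 H:3
  CH2 → C:1 H:2
  CH2 → C:1 H:2
  CH2 → C:1 H:2
  CH2 → C:1 H:2
  CH2 → C:1 H:2
  CH2 → C:1 H:2
  CH2NO2 → C:1 H:2 N:1 O:2
Element totals:
  C: 8
  H: 17
  N: 1
  O: 2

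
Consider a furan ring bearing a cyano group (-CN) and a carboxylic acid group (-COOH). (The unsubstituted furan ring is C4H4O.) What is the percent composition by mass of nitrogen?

10.22%

Atom tally by fragment:
  furan ring core → C:4 H:4 O:1
  (− 2 ring H displaced by substituents)
  + CN → C:1 N:1
  + COOH → C:1 H:1 O:2
Element totals:
  C: 6
  H: 3
  N: 1
  O: 3
Molecular formula: C6H3NO3.
Molar mass = 137.094 g/mol.
Mass from N: 1 × 14.007 = 14.007 g/mol.
%N = 14.007 / 137.094 × 100 = 10.22%.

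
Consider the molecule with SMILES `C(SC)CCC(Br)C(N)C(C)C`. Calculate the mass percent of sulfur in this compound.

Atom tally by fragment:
  CH3SCH2 → C:2 H:5 S:1
  CH2 → C:1 H:2
  CH2 → C:1 H:2
  CH(Br) → C:1 H:1 Br:1
  CH(NH2) → C:1 H:3 N:1
  CH(CH3) → C:2 H:4
  CH3 → C:1 H:3
Element totals:
  C: 9
  H: 20
  Br: 1
  N: 1
  S: 1
Molecular formula: C9H20BrNS.
Molar mass = 254.230 g/mol.
Mass from S: 1 × 32.06 = 32.060 g/mol.
%S = 32.060 / 254.230 × 100 = 12.61%.

12.61%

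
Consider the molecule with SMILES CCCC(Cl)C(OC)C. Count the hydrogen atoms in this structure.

Atom tally by fragment:
  CH3 → C:1 H:3
  CH2 → C:1 H:2
  CH2 → C:1 H:2
  CH(Cl) → C:1 H:1 Cl:1
  CH(OCH3) → C:2 H:4 O:1
  CH3 → C:1 H:3
Element totals:
  C: 7
  H: 15
  Cl: 1
  O: 1

15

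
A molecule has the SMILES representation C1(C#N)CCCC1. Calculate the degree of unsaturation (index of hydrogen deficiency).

3

Atom tally by fragment:
  cyclopentane ring core → C:5 H:10
  (− 1 ring H displaced by substituents)
  + CN → C:1 N:1
Element totals:
  C: 6
  H: 9
  N: 1
Molecular formula: C6H9N.
DoU = (2C + 2 + N − H − X) / 2 = (2·6 + 2 + 1 − 9 − 0) / 2 = 3.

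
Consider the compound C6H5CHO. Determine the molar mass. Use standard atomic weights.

Atom tally by fragment:
  benzene ring core → C:6 H:6
  (− 1 ring H displaced by substituents)
  + CHO → C:1 H:1 O:1
Element totals:
  C: 7
  H: 6
  O: 1
Molecular formula: C7H6O.
  M = 7(12.011) + 6(1.008) + 15.999
    = 84.077 + 6.048 + 15.999 = 106.124

106.12 g/mol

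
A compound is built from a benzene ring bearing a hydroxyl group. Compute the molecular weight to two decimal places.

94.11 g/mol

Atom tally by fragment:
  benzene ring core → C:6 H:6
  (− 1 ring H displaced by substituents)
  + OH → O:1 H:1
Element totals:
  C: 6
  H: 6
  O: 1
Molecular formula: C6H6O.
  M = 6(12.011) + 6(1.008) + 15.999
    = 72.066 + 6.048 + 15.999 = 94.113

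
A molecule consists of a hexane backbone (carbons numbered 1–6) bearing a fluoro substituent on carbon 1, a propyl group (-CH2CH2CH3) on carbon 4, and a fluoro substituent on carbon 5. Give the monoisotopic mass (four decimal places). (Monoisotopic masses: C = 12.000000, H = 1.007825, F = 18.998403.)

Atom tally by fragment:
  FCH2 → C:1 H:2 F:1
  CH2 → C:1 H:2
  CH2 → C:1 H:2
  CH(CH2CH2CH3) → C:4 H:8
  CH(F) → C:1 H:1 F:1
  CH3 → C:1 H:3
Element totals:
  C: 9
  H: 18
  F: 2
Molecular formula: C9H18F2.
  M = 9(12.0) + 18(1.007825) + 2(18.998403)
    = 108.000000 + 18.140850 + 37.996806 = 164.137656

164.1377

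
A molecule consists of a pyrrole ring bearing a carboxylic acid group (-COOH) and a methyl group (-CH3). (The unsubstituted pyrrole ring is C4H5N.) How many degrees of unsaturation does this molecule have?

4

Atom tally by fragment:
  pyrrole ring core → C:4 H:5 N:1
  (− 2 ring H displaced by substituents)
  + COOH → C:1 H:1 O:2
  + CH3 → C:1 H:3
Element totals:
  C: 6
  H: 7
  N: 1
  O: 2
Molecular formula: C6H7NO2.
DoU = (2C + 2 + N − H − X) / 2 = (2·6 + 2 + 1 − 7 − 0) / 2 = 4.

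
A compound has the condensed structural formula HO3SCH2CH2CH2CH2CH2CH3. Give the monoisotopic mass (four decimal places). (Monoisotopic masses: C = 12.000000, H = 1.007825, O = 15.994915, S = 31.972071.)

166.0664

Element totals:
  C: 6
  H: 14
  O: 3
  S: 1
Molecular formula: C6H14O3S.
  M = 6(12.0) + 14(1.007825) + 3(15.994915) + 31.972071
    = 72.000000 + 14.109550 + 47.984745 + 31.972071 = 166.066366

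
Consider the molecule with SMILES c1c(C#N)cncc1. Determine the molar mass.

104.11 g/mol

Atom tally by fragment:
  pyridine ring core → C:5 H:5 N:1
  (− 1 ring H displaced by substituents)
  + CN → C:1 N:1
Element totals:
  C: 6
  H: 4
  N: 2
Molecular formula: C6H4N2.
  M = 6(12.011) + 4(1.008) + 2(14.007)
    = 72.066 + 4.032 + 28.014 = 104.112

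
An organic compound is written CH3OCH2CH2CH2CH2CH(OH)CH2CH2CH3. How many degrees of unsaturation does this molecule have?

0

Atom tally by fragment:
  CH3OCH2 → C:2 H:5 O:1
  CH2 → C:1 H:2
  CH2 → C:1 H:2
  CH2 → C:1 H:2
  CH(OH) → C:1 H:2 O:1
  CH2 → C:1 H:2
  CH2 → C:1 H:2
  CH3 → C:1 H:3
Element totals:
  C: 9
  H: 20
  O: 2
Molecular formula: C9H20O2.
DoU = (2C + 2 + N − H − X) / 2 = (2·9 + 2 + 0 − 20 − 0) / 2 = 0.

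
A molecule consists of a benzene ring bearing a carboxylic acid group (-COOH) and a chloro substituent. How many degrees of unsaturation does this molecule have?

Atom tally by fragment:
  benzene ring core → C:6 H:6
  (− 2 ring H displaced by substituents)
  + COOH → C:1 H:1 O:2
  + Cl → Cl:1
Element totals:
  C: 7
  H: 5
  Cl: 1
  O: 2
Molecular formula: C7H5ClO2.
DoU = (2C + 2 + N − H − X) / 2 = (2·7 + 2 + 0 − 5 − 1) / 2 = 5.

5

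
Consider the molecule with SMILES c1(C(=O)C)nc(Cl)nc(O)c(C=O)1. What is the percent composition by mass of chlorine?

Atom tally by fragment:
  pyrimidine ring core → C:4 H:4 N:2
  (− 4 ring H displaced by substituents)
  + COCH3 → C:2 H:3 O:1
  + Cl → Cl:1
  + OH → O:1 H:1
  + CHO → C:1 H:1 O:1
Element totals:
  C: 7
  H: 5
  Cl: 1
  N: 2
  O: 3
Molecular formula: C7H5ClN2O3.
Molar mass = 200.578 g/mol.
Mass from Cl: 1 × 35.45 = 35.450 g/mol.
%Cl = 35.450 / 200.578 × 100 = 17.67%.

17.67%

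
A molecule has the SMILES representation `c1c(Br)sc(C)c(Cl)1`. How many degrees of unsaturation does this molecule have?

3

Atom tally by fragment:
  thiophene ring core → C:4 H:4 S:1
  (− 3 ring H displaced by substituents)
  + Br → Br:1
  + CH3 → C:1 H:3
  + Cl → Cl:1
Element totals:
  C: 5
  H: 4
  Br: 1
  Cl: 1
  S: 1
Molecular formula: C5H4BrClS.
DoU = (2C + 2 + N − H − X) / 2 = (2·5 + 2 + 0 − 4 − 2) / 2 = 3.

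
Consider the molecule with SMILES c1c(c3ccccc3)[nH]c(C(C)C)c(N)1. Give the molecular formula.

C13H16N2

Atom tally by fragment:
  pyrrole ring core → C:4 H:5 N:1
  (− 3 ring H displaced by substituents)
  + C6H5 → C:6 H:5
  + CH(CH3)2 → C:3 H:7
  + NH2 → N:1 H:2
Element totals:
  C: 13
  H: 16
  N: 2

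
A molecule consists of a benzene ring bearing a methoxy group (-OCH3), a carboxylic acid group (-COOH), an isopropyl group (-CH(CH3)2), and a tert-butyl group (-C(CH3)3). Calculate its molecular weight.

250.34 g/mol

Atom tally by fragment:
  benzene ring core → C:6 H:6
  (− 4 ring H displaced by substituents)
  + OCH3 → C:1 H:3 O:1
  + COOH → C:1 H:1 O:2
  + CH(CH3)2 → C:3 H:7
  + C(CH3)3 → C:4 H:9
Element totals:
  C: 15
  H: 22
  O: 3
Molecular formula: C15H22O3.
  M = 15(12.011) + 22(1.008) + 3(15.999)
    = 180.165 + 22.176 + 47.997 = 250.338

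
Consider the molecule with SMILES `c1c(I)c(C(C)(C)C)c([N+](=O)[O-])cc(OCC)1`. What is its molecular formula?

C12H16INO3

Atom tally by fragment:
  benzene ring core → C:6 H:6
  (− 4 ring H displaced by substituents)
  + I → I:1
  + C(CH3)3 → C:4 H:9
  + NO2 → N:1 O:2
  + OC2H5 → C:2 H:5 O:1
Element totals:
  C: 12
  H: 16
  I: 1
  N: 1
  O: 3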